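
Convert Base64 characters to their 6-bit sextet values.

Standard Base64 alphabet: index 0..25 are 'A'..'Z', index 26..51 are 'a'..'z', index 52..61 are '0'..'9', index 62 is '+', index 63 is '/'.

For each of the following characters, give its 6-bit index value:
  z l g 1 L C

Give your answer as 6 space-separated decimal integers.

Answer: 51 37 32 53 11 2

Derivation:
'z': a..z range, 26 + ord('z') − ord('a') = 51
'l': a..z range, 26 + ord('l') − ord('a') = 37
'g': a..z range, 26 + ord('g') − ord('a') = 32
'1': 0..9 range, 52 + ord('1') − ord('0') = 53
'L': A..Z range, ord('L') − ord('A') = 11
'C': A..Z range, ord('C') − ord('A') = 2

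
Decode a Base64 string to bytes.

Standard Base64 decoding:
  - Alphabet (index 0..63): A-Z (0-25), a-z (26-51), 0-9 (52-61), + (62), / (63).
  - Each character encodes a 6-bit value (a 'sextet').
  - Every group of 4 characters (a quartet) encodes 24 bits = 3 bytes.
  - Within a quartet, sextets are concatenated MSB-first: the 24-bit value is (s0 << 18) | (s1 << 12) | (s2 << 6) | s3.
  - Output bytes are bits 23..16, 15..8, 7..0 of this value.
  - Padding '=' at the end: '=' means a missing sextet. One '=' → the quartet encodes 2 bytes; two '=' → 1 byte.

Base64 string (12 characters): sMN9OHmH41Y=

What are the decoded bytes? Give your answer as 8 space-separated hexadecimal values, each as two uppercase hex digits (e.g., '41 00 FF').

Answer: B0 C3 7D 38 79 87 E3 56

Derivation:
After char 0 ('s'=44): chars_in_quartet=1 acc=0x2C bytes_emitted=0
After char 1 ('M'=12): chars_in_quartet=2 acc=0xB0C bytes_emitted=0
After char 2 ('N'=13): chars_in_quartet=3 acc=0x2C30D bytes_emitted=0
After char 3 ('9'=61): chars_in_quartet=4 acc=0xB0C37D -> emit B0 C3 7D, reset; bytes_emitted=3
After char 4 ('O'=14): chars_in_quartet=1 acc=0xE bytes_emitted=3
After char 5 ('H'=7): chars_in_quartet=2 acc=0x387 bytes_emitted=3
After char 6 ('m'=38): chars_in_quartet=3 acc=0xE1E6 bytes_emitted=3
After char 7 ('H'=7): chars_in_quartet=4 acc=0x387987 -> emit 38 79 87, reset; bytes_emitted=6
After char 8 ('4'=56): chars_in_quartet=1 acc=0x38 bytes_emitted=6
After char 9 ('1'=53): chars_in_quartet=2 acc=0xE35 bytes_emitted=6
After char 10 ('Y'=24): chars_in_quartet=3 acc=0x38D58 bytes_emitted=6
Padding '=': partial quartet acc=0x38D58 -> emit E3 56; bytes_emitted=8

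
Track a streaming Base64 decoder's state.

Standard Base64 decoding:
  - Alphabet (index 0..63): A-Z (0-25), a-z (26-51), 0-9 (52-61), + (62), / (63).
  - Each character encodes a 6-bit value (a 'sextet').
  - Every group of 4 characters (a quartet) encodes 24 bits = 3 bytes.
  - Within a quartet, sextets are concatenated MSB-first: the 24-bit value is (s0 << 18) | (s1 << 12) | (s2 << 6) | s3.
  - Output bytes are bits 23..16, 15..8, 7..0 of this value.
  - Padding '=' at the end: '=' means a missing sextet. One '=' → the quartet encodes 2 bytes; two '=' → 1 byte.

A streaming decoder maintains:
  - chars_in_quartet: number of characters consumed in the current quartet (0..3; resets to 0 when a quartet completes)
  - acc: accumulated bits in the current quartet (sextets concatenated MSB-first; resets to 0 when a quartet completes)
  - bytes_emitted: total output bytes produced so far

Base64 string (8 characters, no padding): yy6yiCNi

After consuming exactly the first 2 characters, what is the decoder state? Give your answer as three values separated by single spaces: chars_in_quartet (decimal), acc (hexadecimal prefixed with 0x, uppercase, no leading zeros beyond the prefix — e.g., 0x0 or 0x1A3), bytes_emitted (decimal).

Answer: 2 0xCB2 0

Derivation:
After char 0 ('y'=50): chars_in_quartet=1 acc=0x32 bytes_emitted=0
After char 1 ('y'=50): chars_in_quartet=2 acc=0xCB2 bytes_emitted=0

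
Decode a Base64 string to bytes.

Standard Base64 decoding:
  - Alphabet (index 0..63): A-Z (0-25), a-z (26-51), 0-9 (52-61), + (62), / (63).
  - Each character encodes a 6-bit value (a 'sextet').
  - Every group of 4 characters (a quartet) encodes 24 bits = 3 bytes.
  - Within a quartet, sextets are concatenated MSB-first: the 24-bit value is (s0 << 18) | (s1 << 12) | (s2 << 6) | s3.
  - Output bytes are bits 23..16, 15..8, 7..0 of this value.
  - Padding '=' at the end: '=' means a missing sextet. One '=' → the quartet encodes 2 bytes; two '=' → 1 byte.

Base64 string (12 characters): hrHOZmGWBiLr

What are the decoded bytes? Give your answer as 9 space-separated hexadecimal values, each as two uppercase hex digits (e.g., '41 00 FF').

After char 0 ('h'=33): chars_in_quartet=1 acc=0x21 bytes_emitted=0
After char 1 ('r'=43): chars_in_quartet=2 acc=0x86B bytes_emitted=0
After char 2 ('H'=7): chars_in_quartet=3 acc=0x21AC7 bytes_emitted=0
After char 3 ('O'=14): chars_in_quartet=4 acc=0x86B1CE -> emit 86 B1 CE, reset; bytes_emitted=3
After char 4 ('Z'=25): chars_in_quartet=1 acc=0x19 bytes_emitted=3
After char 5 ('m'=38): chars_in_quartet=2 acc=0x666 bytes_emitted=3
After char 6 ('G'=6): chars_in_quartet=3 acc=0x19986 bytes_emitted=3
After char 7 ('W'=22): chars_in_quartet=4 acc=0x666196 -> emit 66 61 96, reset; bytes_emitted=6
After char 8 ('B'=1): chars_in_quartet=1 acc=0x1 bytes_emitted=6
After char 9 ('i'=34): chars_in_quartet=2 acc=0x62 bytes_emitted=6
After char 10 ('L'=11): chars_in_quartet=3 acc=0x188B bytes_emitted=6
After char 11 ('r'=43): chars_in_quartet=4 acc=0x622EB -> emit 06 22 EB, reset; bytes_emitted=9

Answer: 86 B1 CE 66 61 96 06 22 EB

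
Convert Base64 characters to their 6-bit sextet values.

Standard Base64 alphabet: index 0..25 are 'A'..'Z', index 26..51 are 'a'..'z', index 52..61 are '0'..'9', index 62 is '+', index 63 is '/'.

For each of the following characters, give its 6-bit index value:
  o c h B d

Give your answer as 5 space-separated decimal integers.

'o': a..z range, 26 + ord('o') − ord('a') = 40
'c': a..z range, 26 + ord('c') − ord('a') = 28
'h': a..z range, 26 + ord('h') − ord('a') = 33
'B': A..Z range, ord('B') − ord('A') = 1
'd': a..z range, 26 + ord('d') − ord('a') = 29

Answer: 40 28 33 1 29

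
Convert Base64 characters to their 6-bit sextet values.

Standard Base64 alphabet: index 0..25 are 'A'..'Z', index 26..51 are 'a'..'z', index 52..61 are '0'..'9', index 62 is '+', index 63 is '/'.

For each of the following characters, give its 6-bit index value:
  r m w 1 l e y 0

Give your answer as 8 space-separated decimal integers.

'r': a..z range, 26 + ord('r') − ord('a') = 43
'm': a..z range, 26 + ord('m') − ord('a') = 38
'w': a..z range, 26 + ord('w') − ord('a') = 48
'1': 0..9 range, 52 + ord('1') − ord('0') = 53
'l': a..z range, 26 + ord('l') − ord('a') = 37
'e': a..z range, 26 + ord('e') − ord('a') = 30
'y': a..z range, 26 + ord('y') − ord('a') = 50
'0': 0..9 range, 52 + ord('0') − ord('0') = 52

Answer: 43 38 48 53 37 30 50 52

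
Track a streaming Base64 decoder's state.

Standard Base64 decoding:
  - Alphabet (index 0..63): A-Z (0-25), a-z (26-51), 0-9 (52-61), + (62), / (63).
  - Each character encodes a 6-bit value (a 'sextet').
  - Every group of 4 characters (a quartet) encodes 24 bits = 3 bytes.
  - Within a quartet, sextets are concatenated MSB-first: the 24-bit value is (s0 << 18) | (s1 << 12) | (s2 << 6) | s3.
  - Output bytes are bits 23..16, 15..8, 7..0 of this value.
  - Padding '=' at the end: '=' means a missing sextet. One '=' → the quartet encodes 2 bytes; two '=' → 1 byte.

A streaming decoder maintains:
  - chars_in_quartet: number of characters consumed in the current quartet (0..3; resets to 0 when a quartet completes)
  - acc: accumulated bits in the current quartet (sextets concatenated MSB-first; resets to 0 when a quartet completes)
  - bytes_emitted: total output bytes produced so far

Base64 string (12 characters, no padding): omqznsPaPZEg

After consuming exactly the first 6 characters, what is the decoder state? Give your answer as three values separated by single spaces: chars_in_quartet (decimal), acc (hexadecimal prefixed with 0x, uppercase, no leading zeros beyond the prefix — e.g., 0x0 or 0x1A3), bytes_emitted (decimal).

Answer: 2 0x9EC 3

Derivation:
After char 0 ('o'=40): chars_in_quartet=1 acc=0x28 bytes_emitted=0
After char 1 ('m'=38): chars_in_quartet=2 acc=0xA26 bytes_emitted=0
After char 2 ('q'=42): chars_in_quartet=3 acc=0x289AA bytes_emitted=0
After char 3 ('z'=51): chars_in_quartet=4 acc=0xA26AB3 -> emit A2 6A B3, reset; bytes_emitted=3
After char 4 ('n'=39): chars_in_quartet=1 acc=0x27 bytes_emitted=3
After char 5 ('s'=44): chars_in_quartet=2 acc=0x9EC bytes_emitted=3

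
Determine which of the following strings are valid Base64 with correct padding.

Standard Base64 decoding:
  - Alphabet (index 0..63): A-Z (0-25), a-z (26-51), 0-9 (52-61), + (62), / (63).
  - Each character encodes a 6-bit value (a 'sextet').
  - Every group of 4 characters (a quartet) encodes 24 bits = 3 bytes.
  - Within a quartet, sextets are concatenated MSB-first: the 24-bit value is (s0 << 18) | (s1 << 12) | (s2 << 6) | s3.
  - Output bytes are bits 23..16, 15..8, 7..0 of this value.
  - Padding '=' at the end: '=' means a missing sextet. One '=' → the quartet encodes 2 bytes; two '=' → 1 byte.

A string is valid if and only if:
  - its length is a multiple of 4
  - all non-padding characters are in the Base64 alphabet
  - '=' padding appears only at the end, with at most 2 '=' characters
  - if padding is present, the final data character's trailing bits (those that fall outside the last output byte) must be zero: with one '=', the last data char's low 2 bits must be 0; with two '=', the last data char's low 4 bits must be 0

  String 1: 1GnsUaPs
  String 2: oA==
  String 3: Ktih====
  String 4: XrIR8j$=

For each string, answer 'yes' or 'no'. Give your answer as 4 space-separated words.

Answer: yes yes no no

Derivation:
String 1: '1GnsUaPs' → valid
String 2: 'oA==' → valid
String 3: 'Ktih====' → invalid (4 pad chars (max 2))
String 4: 'XrIR8j$=' → invalid (bad char(s): ['$'])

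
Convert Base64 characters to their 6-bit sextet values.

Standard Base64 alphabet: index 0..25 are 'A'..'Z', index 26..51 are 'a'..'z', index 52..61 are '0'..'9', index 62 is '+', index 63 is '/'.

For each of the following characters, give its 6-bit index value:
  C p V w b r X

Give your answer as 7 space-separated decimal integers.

Answer: 2 41 21 48 27 43 23

Derivation:
'C': A..Z range, ord('C') − ord('A') = 2
'p': a..z range, 26 + ord('p') − ord('a') = 41
'V': A..Z range, ord('V') − ord('A') = 21
'w': a..z range, 26 + ord('w') − ord('a') = 48
'b': a..z range, 26 + ord('b') − ord('a') = 27
'r': a..z range, 26 + ord('r') − ord('a') = 43
'X': A..Z range, ord('X') − ord('A') = 23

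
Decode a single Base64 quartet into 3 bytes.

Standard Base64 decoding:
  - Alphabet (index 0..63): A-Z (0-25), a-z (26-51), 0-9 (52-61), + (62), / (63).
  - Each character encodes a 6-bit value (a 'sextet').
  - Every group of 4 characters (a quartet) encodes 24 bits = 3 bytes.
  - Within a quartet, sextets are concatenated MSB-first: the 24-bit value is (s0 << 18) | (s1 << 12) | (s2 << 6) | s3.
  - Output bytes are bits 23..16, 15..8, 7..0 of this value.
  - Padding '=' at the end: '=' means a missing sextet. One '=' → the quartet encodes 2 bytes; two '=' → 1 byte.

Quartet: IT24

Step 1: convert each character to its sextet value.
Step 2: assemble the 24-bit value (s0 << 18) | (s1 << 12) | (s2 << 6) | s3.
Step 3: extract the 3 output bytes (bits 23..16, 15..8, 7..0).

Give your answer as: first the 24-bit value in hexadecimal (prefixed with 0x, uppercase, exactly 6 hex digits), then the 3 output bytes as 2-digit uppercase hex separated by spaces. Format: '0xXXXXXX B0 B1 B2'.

Answer: 0x213DB8 21 3D B8

Derivation:
Sextets: I=8, T=19, 2=54, 4=56
24-bit: (8<<18) | (19<<12) | (54<<6) | 56
      = 0x200000 | 0x013000 | 0x000D80 | 0x000038
      = 0x213DB8
Bytes: (v>>16)&0xFF=21, (v>>8)&0xFF=3D, v&0xFF=B8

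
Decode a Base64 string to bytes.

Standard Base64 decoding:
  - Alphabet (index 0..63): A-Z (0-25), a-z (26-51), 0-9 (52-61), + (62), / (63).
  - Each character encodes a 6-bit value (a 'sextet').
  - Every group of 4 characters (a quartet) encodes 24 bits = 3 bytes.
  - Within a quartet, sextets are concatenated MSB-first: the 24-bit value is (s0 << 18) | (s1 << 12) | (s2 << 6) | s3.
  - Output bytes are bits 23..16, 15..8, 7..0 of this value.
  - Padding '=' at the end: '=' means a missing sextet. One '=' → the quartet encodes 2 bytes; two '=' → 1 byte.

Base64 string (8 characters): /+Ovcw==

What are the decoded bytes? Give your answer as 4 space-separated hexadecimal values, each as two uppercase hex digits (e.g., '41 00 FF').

After char 0 ('/'=63): chars_in_quartet=1 acc=0x3F bytes_emitted=0
After char 1 ('+'=62): chars_in_quartet=2 acc=0xFFE bytes_emitted=0
After char 2 ('O'=14): chars_in_quartet=3 acc=0x3FF8E bytes_emitted=0
After char 3 ('v'=47): chars_in_quartet=4 acc=0xFFE3AF -> emit FF E3 AF, reset; bytes_emitted=3
After char 4 ('c'=28): chars_in_quartet=1 acc=0x1C bytes_emitted=3
After char 5 ('w'=48): chars_in_quartet=2 acc=0x730 bytes_emitted=3
Padding '==': partial quartet acc=0x730 -> emit 73; bytes_emitted=4

Answer: FF E3 AF 73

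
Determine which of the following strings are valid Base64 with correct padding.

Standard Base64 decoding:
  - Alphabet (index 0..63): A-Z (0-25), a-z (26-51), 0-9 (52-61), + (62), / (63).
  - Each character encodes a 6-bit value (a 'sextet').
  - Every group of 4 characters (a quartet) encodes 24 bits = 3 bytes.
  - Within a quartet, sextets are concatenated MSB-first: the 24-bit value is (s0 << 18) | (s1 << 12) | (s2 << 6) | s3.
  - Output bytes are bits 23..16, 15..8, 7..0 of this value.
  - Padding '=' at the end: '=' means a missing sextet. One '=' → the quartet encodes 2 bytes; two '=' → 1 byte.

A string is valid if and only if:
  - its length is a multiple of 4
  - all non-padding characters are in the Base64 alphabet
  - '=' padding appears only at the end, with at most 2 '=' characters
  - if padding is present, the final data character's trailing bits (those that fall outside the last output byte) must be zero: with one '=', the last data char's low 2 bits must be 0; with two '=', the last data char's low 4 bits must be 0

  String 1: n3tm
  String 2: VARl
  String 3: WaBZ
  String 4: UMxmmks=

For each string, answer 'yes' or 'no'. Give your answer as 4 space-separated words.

Answer: yes yes yes yes

Derivation:
String 1: 'n3tm' → valid
String 2: 'VARl' → valid
String 3: 'WaBZ' → valid
String 4: 'UMxmmks=' → valid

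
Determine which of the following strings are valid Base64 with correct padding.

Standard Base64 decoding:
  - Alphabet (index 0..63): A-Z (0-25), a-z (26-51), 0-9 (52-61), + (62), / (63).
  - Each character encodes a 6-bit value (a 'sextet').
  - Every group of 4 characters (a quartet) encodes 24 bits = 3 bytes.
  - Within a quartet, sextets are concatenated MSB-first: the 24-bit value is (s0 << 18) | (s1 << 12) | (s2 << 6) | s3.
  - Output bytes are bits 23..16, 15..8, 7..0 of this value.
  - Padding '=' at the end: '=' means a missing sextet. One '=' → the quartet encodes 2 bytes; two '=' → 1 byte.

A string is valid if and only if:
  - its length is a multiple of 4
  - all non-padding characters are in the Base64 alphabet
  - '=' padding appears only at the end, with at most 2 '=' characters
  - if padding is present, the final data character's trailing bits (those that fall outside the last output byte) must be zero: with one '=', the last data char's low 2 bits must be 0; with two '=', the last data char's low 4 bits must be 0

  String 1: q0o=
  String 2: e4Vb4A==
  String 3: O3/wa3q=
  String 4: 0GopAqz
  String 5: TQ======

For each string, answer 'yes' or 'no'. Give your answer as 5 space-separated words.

String 1: 'q0o=' → valid
String 2: 'e4Vb4A==' → valid
String 3: 'O3/wa3q=' → invalid (bad trailing bits)
String 4: '0GopAqz' → invalid (len=7 not mult of 4)
String 5: 'TQ======' → invalid (6 pad chars (max 2))

Answer: yes yes no no no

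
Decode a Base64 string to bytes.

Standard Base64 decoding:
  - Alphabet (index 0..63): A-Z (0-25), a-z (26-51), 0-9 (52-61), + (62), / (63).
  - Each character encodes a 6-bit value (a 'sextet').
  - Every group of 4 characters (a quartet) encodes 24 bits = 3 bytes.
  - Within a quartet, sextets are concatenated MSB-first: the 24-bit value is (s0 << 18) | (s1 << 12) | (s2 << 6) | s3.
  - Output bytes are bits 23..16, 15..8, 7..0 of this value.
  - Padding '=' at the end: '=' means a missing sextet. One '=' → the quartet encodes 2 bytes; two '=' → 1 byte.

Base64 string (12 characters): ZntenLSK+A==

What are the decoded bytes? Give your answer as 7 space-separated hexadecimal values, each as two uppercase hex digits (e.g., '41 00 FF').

Answer: 66 7B 5E 9C B4 8A F8

Derivation:
After char 0 ('Z'=25): chars_in_quartet=1 acc=0x19 bytes_emitted=0
After char 1 ('n'=39): chars_in_quartet=2 acc=0x667 bytes_emitted=0
After char 2 ('t'=45): chars_in_quartet=3 acc=0x199ED bytes_emitted=0
After char 3 ('e'=30): chars_in_quartet=4 acc=0x667B5E -> emit 66 7B 5E, reset; bytes_emitted=3
After char 4 ('n'=39): chars_in_quartet=1 acc=0x27 bytes_emitted=3
After char 5 ('L'=11): chars_in_quartet=2 acc=0x9CB bytes_emitted=3
After char 6 ('S'=18): chars_in_quartet=3 acc=0x272D2 bytes_emitted=3
After char 7 ('K'=10): chars_in_quartet=4 acc=0x9CB48A -> emit 9C B4 8A, reset; bytes_emitted=6
After char 8 ('+'=62): chars_in_quartet=1 acc=0x3E bytes_emitted=6
After char 9 ('A'=0): chars_in_quartet=2 acc=0xF80 bytes_emitted=6
Padding '==': partial quartet acc=0xF80 -> emit F8; bytes_emitted=7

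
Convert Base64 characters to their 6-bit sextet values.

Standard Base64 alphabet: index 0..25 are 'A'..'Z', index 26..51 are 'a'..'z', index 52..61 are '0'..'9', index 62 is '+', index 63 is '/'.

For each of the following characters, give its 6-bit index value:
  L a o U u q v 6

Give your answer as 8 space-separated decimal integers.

'L': A..Z range, ord('L') − ord('A') = 11
'a': a..z range, 26 + ord('a') − ord('a') = 26
'o': a..z range, 26 + ord('o') − ord('a') = 40
'U': A..Z range, ord('U') − ord('A') = 20
'u': a..z range, 26 + ord('u') − ord('a') = 46
'q': a..z range, 26 + ord('q') − ord('a') = 42
'v': a..z range, 26 + ord('v') − ord('a') = 47
'6': 0..9 range, 52 + ord('6') − ord('0') = 58

Answer: 11 26 40 20 46 42 47 58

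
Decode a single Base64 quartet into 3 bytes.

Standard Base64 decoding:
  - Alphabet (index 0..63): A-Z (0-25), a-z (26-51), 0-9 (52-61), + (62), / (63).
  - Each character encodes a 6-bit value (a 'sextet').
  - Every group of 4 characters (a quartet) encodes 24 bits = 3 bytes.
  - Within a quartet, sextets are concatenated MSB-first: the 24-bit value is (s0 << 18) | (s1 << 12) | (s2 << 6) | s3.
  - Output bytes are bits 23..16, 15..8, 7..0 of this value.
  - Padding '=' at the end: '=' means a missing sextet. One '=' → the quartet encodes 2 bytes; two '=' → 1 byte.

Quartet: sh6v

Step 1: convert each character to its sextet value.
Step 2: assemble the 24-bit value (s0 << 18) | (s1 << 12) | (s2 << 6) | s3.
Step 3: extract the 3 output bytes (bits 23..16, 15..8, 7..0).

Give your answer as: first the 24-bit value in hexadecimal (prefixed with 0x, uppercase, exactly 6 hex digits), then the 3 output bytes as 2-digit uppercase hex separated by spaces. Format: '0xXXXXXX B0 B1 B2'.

Answer: 0xB21EAF B2 1E AF

Derivation:
Sextets: s=44, h=33, 6=58, v=47
24-bit: (44<<18) | (33<<12) | (58<<6) | 47
      = 0xB00000 | 0x021000 | 0x000E80 | 0x00002F
      = 0xB21EAF
Bytes: (v>>16)&0xFF=B2, (v>>8)&0xFF=1E, v&0xFF=AF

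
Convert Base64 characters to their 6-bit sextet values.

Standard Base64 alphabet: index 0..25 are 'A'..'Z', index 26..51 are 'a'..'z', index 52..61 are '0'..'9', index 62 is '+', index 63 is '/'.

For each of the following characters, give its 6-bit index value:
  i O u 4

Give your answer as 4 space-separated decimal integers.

Answer: 34 14 46 56

Derivation:
'i': a..z range, 26 + ord('i') − ord('a') = 34
'O': A..Z range, ord('O') − ord('A') = 14
'u': a..z range, 26 + ord('u') − ord('a') = 46
'4': 0..9 range, 52 + ord('4') − ord('0') = 56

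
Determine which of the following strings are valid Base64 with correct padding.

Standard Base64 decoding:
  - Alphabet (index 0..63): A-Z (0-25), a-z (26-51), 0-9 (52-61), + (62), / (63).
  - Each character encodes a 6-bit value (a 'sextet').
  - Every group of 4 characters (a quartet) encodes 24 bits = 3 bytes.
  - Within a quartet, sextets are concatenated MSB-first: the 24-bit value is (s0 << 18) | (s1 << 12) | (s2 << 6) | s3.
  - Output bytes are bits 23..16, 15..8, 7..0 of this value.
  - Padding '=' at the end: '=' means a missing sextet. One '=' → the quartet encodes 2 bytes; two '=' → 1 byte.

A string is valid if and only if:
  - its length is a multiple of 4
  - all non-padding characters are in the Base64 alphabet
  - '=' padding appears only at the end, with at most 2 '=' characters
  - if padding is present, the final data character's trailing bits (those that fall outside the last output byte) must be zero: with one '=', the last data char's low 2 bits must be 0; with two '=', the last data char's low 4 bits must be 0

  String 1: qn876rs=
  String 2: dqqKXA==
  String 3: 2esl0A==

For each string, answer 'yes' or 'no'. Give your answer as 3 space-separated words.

String 1: 'qn876rs=' → valid
String 2: 'dqqKXA==' → valid
String 3: '2esl0A==' → valid

Answer: yes yes yes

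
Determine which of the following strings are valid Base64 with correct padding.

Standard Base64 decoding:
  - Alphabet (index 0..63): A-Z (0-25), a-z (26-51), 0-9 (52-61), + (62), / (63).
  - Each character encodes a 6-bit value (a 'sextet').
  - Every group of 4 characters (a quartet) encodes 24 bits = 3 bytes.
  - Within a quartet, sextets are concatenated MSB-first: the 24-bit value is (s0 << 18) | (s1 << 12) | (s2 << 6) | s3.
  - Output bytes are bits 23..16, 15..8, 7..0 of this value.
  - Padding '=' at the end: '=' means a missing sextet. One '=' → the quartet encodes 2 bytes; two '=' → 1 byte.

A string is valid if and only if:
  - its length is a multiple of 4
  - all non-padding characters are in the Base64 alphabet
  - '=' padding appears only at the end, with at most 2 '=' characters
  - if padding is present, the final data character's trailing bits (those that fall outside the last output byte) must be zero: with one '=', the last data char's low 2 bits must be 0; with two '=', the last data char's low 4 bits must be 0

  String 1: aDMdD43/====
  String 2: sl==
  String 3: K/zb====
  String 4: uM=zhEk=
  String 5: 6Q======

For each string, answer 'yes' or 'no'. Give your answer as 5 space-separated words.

Answer: no no no no no

Derivation:
String 1: 'aDMdD43/====' → invalid (4 pad chars (max 2))
String 2: 'sl==' → invalid (bad trailing bits)
String 3: 'K/zb====' → invalid (4 pad chars (max 2))
String 4: 'uM=zhEk=' → invalid (bad char(s): ['=']; '=' in middle)
String 5: '6Q======' → invalid (6 pad chars (max 2))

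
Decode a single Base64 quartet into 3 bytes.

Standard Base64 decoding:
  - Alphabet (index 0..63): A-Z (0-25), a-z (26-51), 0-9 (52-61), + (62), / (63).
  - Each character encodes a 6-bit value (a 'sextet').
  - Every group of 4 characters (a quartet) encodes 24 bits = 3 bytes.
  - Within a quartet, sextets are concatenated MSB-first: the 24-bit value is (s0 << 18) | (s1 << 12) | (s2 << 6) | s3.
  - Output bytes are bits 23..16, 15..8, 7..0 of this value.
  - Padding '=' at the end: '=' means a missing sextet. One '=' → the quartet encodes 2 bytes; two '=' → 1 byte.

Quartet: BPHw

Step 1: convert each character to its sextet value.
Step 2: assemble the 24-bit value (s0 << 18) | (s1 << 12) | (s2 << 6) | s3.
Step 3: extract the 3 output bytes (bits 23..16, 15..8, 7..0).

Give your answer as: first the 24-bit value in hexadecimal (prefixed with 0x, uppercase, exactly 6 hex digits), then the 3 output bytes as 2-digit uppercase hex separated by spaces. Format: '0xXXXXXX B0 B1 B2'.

Sextets: B=1, P=15, H=7, w=48
24-bit: (1<<18) | (15<<12) | (7<<6) | 48
      = 0x040000 | 0x00F000 | 0x0001C0 | 0x000030
      = 0x04F1F0
Bytes: (v>>16)&0xFF=04, (v>>8)&0xFF=F1, v&0xFF=F0

Answer: 0x04F1F0 04 F1 F0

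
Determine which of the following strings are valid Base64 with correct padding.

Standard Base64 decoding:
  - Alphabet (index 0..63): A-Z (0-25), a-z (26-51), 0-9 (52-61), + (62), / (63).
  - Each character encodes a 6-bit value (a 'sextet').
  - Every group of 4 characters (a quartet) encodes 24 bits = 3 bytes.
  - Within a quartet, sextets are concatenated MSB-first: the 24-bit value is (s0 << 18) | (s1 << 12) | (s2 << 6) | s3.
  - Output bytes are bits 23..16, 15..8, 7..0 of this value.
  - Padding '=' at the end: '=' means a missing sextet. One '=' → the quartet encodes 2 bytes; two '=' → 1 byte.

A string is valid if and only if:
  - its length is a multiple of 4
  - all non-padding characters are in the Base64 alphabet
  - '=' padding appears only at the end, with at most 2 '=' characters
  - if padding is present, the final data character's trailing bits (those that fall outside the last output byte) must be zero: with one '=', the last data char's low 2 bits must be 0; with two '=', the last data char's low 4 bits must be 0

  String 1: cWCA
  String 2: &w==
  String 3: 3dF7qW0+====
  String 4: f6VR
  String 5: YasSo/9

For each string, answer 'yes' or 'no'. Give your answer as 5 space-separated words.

Answer: yes no no yes no

Derivation:
String 1: 'cWCA' → valid
String 2: '&w==' → invalid (bad char(s): ['&'])
String 3: '3dF7qW0+====' → invalid (4 pad chars (max 2))
String 4: 'f6VR' → valid
String 5: 'YasSo/9' → invalid (len=7 not mult of 4)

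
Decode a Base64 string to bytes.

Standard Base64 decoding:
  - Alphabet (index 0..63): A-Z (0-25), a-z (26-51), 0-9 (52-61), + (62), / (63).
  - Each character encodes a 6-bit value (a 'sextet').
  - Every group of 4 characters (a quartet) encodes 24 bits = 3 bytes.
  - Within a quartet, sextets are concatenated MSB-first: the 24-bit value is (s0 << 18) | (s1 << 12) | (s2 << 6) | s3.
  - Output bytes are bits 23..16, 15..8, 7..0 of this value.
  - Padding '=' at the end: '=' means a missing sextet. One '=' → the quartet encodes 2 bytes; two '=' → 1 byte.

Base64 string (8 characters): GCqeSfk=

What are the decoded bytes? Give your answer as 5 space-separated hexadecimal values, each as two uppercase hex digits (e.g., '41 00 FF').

After char 0 ('G'=6): chars_in_quartet=1 acc=0x6 bytes_emitted=0
After char 1 ('C'=2): chars_in_quartet=2 acc=0x182 bytes_emitted=0
After char 2 ('q'=42): chars_in_quartet=3 acc=0x60AA bytes_emitted=0
After char 3 ('e'=30): chars_in_quartet=4 acc=0x182A9E -> emit 18 2A 9E, reset; bytes_emitted=3
After char 4 ('S'=18): chars_in_quartet=1 acc=0x12 bytes_emitted=3
After char 5 ('f'=31): chars_in_quartet=2 acc=0x49F bytes_emitted=3
After char 6 ('k'=36): chars_in_quartet=3 acc=0x127E4 bytes_emitted=3
Padding '=': partial quartet acc=0x127E4 -> emit 49 F9; bytes_emitted=5

Answer: 18 2A 9E 49 F9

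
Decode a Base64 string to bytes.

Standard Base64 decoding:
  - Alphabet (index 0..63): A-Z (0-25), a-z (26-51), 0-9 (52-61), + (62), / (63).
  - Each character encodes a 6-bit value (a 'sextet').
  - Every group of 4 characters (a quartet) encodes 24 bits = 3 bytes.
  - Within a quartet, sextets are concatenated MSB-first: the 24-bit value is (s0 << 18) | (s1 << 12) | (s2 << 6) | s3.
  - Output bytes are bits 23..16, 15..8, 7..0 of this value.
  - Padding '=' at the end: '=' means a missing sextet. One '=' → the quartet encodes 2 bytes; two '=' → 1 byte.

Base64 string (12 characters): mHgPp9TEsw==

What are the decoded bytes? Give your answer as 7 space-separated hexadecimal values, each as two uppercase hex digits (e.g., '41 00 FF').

After char 0 ('m'=38): chars_in_quartet=1 acc=0x26 bytes_emitted=0
After char 1 ('H'=7): chars_in_quartet=2 acc=0x987 bytes_emitted=0
After char 2 ('g'=32): chars_in_quartet=3 acc=0x261E0 bytes_emitted=0
After char 3 ('P'=15): chars_in_quartet=4 acc=0x98780F -> emit 98 78 0F, reset; bytes_emitted=3
After char 4 ('p'=41): chars_in_quartet=1 acc=0x29 bytes_emitted=3
After char 5 ('9'=61): chars_in_quartet=2 acc=0xA7D bytes_emitted=3
After char 6 ('T'=19): chars_in_quartet=3 acc=0x29F53 bytes_emitted=3
After char 7 ('E'=4): chars_in_quartet=4 acc=0xA7D4C4 -> emit A7 D4 C4, reset; bytes_emitted=6
After char 8 ('s'=44): chars_in_quartet=1 acc=0x2C bytes_emitted=6
After char 9 ('w'=48): chars_in_quartet=2 acc=0xB30 bytes_emitted=6
Padding '==': partial quartet acc=0xB30 -> emit B3; bytes_emitted=7

Answer: 98 78 0F A7 D4 C4 B3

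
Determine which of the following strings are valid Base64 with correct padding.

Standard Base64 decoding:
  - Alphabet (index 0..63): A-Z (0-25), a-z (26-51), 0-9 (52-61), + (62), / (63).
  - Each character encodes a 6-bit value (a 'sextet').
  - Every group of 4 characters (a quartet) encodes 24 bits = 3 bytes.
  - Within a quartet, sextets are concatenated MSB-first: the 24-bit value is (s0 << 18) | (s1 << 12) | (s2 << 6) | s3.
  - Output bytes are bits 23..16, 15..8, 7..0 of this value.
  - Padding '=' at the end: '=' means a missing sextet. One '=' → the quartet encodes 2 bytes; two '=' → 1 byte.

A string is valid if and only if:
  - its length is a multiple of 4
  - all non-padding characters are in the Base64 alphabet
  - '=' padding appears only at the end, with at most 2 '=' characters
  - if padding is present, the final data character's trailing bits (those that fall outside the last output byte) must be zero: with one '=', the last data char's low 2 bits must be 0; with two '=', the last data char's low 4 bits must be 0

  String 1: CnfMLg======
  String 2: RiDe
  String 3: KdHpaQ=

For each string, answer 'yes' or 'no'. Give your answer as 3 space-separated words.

Answer: no yes no

Derivation:
String 1: 'CnfMLg======' → invalid (6 pad chars (max 2))
String 2: 'RiDe' → valid
String 3: 'KdHpaQ=' → invalid (len=7 not mult of 4)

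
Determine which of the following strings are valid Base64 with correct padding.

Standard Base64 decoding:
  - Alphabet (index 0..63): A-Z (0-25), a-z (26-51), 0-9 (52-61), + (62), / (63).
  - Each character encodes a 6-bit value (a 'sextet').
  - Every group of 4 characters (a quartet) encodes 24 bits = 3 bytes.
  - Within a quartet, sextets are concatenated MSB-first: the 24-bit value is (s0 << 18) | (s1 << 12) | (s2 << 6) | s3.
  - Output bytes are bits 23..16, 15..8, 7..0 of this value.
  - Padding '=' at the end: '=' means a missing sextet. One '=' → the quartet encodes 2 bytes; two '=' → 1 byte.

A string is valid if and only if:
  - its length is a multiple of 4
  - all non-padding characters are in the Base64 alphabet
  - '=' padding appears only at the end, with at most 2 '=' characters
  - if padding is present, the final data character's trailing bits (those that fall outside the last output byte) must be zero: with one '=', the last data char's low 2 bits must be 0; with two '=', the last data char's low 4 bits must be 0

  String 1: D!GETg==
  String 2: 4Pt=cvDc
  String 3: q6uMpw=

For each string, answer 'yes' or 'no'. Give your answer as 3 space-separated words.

String 1: 'D!GETg==' → invalid (bad char(s): ['!'])
String 2: '4Pt=cvDc' → invalid (bad char(s): ['=']; '=' in middle)
String 3: 'q6uMpw=' → invalid (len=7 not mult of 4)

Answer: no no no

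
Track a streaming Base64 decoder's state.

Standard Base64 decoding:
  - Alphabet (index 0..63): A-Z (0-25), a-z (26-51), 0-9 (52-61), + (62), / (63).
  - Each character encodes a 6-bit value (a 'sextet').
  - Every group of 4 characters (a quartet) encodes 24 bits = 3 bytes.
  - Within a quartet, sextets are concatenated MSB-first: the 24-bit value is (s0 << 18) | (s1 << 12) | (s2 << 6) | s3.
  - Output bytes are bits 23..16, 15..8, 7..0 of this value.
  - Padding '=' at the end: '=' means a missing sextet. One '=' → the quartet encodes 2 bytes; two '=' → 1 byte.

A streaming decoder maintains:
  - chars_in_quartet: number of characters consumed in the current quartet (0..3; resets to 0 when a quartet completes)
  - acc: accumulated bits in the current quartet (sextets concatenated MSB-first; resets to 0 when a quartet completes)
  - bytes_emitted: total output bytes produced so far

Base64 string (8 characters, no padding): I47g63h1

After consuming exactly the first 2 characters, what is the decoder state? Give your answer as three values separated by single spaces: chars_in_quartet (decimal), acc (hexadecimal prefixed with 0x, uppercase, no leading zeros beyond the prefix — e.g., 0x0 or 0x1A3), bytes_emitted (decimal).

Answer: 2 0x238 0

Derivation:
After char 0 ('I'=8): chars_in_quartet=1 acc=0x8 bytes_emitted=0
After char 1 ('4'=56): chars_in_quartet=2 acc=0x238 bytes_emitted=0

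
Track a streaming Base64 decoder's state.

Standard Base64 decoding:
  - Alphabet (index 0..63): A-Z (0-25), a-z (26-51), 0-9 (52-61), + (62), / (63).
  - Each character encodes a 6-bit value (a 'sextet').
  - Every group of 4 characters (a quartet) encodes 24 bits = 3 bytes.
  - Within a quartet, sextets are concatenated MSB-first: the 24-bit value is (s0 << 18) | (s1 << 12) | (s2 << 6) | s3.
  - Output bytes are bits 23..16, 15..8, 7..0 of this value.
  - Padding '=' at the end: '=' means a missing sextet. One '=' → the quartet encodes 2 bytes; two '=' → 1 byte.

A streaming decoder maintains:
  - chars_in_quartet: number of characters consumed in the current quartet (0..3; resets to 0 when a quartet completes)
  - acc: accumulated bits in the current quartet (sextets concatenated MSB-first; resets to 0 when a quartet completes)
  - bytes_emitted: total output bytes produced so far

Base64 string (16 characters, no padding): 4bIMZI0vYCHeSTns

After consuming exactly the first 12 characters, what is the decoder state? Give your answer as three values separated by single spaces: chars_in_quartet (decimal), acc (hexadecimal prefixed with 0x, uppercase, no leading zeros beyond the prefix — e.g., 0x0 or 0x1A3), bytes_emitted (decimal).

Answer: 0 0x0 9

Derivation:
After char 0 ('4'=56): chars_in_quartet=1 acc=0x38 bytes_emitted=0
After char 1 ('b'=27): chars_in_quartet=2 acc=0xE1B bytes_emitted=0
After char 2 ('I'=8): chars_in_quartet=3 acc=0x386C8 bytes_emitted=0
After char 3 ('M'=12): chars_in_quartet=4 acc=0xE1B20C -> emit E1 B2 0C, reset; bytes_emitted=3
After char 4 ('Z'=25): chars_in_quartet=1 acc=0x19 bytes_emitted=3
After char 5 ('I'=8): chars_in_quartet=2 acc=0x648 bytes_emitted=3
After char 6 ('0'=52): chars_in_quartet=3 acc=0x19234 bytes_emitted=3
After char 7 ('v'=47): chars_in_quartet=4 acc=0x648D2F -> emit 64 8D 2F, reset; bytes_emitted=6
After char 8 ('Y'=24): chars_in_quartet=1 acc=0x18 bytes_emitted=6
After char 9 ('C'=2): chars_in_quartet=2 acc=0x602 bytes_emitted=6
After char 10 ('H'=7): chars_in_quartet=3 acc=0x18087 bytes_emitted=6
After char 11 ('e'=30): chars_in_quartet=4 acc=0x6021DE -> emit 60 21 DE, reset; bytes_emitted=9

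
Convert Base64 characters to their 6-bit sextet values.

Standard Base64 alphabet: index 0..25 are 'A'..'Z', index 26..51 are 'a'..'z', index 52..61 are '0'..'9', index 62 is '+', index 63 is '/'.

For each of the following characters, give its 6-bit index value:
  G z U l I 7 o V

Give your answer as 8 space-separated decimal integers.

'G': A..Z range, ord('G') − ord('A') = 6
'z': a..z range, 26 + ord('z') − ord('a') = 51
'U': A..Z range, ord('U') − ord('A') = 20
'l': a..z range, 26 + ord('l') − ord('a') = 37
'I': A..Z range, ord('I') − ord('A') = 8
'7': 0..9 range, 52 + ord('7') − ord('0') = 59
'o': a..z range, 26 + ord('o') − ord('a') = 40
'V': A..Z range, ord('V') − ord('A') = 21

Answer: 6 51 20 37 8 59 40 21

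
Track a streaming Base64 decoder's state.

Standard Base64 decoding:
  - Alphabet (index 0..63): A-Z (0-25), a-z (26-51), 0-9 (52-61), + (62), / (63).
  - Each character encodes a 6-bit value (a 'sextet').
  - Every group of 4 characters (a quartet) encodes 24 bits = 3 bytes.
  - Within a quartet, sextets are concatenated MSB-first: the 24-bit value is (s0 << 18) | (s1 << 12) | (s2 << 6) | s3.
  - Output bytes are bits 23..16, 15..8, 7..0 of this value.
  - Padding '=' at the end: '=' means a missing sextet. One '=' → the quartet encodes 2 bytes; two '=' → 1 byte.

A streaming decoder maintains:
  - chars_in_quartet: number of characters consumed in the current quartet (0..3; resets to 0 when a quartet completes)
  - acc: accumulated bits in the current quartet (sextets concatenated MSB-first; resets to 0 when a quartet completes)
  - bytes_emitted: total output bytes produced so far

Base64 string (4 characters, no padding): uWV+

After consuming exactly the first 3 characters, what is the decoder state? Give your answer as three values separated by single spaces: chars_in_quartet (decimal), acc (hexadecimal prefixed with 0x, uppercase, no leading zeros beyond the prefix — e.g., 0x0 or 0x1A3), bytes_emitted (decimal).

After char 0 ('u'=46): chars_in_quartet=1 acc=0x2E bytes_emitted=0
After char 1 ('W'=22): chars_in_quartet=2 acc=0xB96 bytes_emitted=0
After char 2 ('V'=21): chars_in_quartet=3 acc=0x2E595 bytes_emitted=0

Answer: 3 0x2E595 0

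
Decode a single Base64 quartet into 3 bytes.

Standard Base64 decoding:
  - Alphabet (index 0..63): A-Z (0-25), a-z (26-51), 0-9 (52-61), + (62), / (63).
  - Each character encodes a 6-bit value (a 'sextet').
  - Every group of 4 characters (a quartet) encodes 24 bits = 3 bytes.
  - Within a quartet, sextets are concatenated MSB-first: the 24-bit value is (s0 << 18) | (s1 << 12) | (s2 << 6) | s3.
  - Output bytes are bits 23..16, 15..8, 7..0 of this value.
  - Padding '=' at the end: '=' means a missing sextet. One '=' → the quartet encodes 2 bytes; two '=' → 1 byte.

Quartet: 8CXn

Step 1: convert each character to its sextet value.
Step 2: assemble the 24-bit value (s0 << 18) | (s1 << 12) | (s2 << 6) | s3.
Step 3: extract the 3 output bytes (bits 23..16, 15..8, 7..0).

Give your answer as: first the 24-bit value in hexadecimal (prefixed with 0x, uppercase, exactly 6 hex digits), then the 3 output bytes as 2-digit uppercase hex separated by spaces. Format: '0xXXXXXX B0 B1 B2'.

Sextets: 8=60, C=2, X=23, n=39
24-bit: (60<<18) | (2<<12) | (23<<6) | 39
      = 0xF00000 | 0x002000 | 0x0005C0 | 0x000027
      = 0xF025E7
Bytes: (v>>16)&0xFF=F0, (v>>8)&0xFF=25, v&0xFF=E7

Answer: 0xF025E7 F0 25 E7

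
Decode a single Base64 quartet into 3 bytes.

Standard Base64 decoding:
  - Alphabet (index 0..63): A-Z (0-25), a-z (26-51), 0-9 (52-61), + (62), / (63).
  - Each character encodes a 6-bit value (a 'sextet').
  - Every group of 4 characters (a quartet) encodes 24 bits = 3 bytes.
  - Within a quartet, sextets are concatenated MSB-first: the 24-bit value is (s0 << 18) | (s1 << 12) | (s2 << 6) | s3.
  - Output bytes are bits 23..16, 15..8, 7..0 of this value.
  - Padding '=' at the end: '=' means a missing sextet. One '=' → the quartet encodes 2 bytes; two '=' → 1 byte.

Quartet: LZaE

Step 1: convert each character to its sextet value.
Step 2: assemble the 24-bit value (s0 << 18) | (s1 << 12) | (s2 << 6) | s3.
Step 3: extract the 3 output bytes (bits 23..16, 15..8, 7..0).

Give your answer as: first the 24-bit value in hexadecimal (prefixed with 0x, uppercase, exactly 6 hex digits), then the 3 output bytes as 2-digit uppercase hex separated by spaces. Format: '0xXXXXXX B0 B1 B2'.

Answer: 0x2D9684 2D 96 84

Derivation:
Sextets: L=11, Z=25, a=26, E=4
24-bit: (11<<18) | (25<<12) | (26<<6) | 4
      = 0x2C0000 | 0x019000 | 0x000680 | 0x000004
      = 0x2D9684
Bytes: (v>>16)&0xFF=2D, (v>>8)&0xFF=96, v&0xFF=84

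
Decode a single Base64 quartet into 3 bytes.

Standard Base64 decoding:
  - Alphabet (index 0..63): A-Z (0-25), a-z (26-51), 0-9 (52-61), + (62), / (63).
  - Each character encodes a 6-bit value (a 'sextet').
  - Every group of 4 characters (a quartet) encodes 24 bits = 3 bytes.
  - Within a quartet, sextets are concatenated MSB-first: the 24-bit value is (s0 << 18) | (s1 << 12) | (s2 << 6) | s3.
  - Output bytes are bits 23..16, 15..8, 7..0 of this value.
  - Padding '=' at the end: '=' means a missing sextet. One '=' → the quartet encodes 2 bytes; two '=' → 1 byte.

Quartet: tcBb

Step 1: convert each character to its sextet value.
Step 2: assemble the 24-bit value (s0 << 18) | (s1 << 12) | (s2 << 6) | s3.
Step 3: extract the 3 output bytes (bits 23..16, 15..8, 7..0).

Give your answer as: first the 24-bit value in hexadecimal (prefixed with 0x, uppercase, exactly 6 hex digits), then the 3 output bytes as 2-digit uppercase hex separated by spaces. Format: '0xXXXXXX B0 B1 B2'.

Answer: 0xB5C05B B5 C0 5B

Derivation:
Sextets: t=45, c=28, B=1, b=27
24-bit: (45<<18) | (28<<12) | (1<<6) | 27
      = 0xB40000 | 0x01C000 | 0x000040 | 0x00001B
      = 0xB5C05B
Bytes: (v>>16)&0xFF=B5, (v>>8)&0xFF=C0, v&0xFF=5B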